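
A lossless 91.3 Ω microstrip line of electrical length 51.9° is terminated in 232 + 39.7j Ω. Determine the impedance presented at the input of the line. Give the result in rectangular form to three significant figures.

Z_in ≈ 56.9 − j63.8 Ω

tan(βl) = tan(51.9°) = 1.28
Z_in = Z_0·(Z_L + jZ_0·tanβl)/(Z_0 + jZ_L·tanβl)
     = 91.3·(232 + j156)/(40.7 + j296)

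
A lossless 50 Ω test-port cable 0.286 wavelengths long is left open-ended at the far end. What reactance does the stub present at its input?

βl = 2π × 0.286 = 103°
tan(βl) = -4.35
For an open-ended stub, Z_in = −jZ_0·cot(βl) = −jZ_0/tan(βl)

X_in ≈ 11.5 Ω (inductive)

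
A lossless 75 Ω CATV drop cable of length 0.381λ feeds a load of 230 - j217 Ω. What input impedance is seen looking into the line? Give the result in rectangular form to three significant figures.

βl = 2π × 0.381 = 137°
tan(βl) = tan(137°) = -0.927
Z_in = Z_0·(Z_L + jZ_0·tanβl)/(Z_0 + jZ_L·tanβl)
     = 75·(230 − j287)/(-126 − j213)

Z_in ≈ 39.2 + j104 Ω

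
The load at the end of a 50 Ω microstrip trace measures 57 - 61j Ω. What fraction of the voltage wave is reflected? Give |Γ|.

Γ = (Z_L − Z_0)/(Z_L + Z_0) = (7 − j61)/(107 − j61)
|Γ| = 61.4/123

|Γ| ≈ 0.499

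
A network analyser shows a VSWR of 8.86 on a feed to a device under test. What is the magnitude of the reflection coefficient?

|Γ| ≈ 0.797

|Γ| = (S − 1)/(S + 1) = (8.86 − 1)/(8.86 + 1) = 7.86/9.86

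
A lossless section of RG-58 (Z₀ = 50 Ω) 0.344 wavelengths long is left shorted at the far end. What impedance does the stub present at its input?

Z_in ≈ −j74.6 Ω

βl = 2π × 0.344 = 124°
tan(βl) = -1.49
For a shorted stub, Z_in = jZ_0·tan(βl)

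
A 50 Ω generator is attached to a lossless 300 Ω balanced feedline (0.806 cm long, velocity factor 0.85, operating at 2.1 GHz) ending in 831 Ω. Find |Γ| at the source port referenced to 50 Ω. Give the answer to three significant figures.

λ = v/f = 0.85·c / 2.1 GHz = 0.121 m
βl = 2π·l/λ = 2π × 0.0664 = 23.9°
tan(βl) = 0.443
Z_in = Z_0·(Z_L + jZ_0·tanβl)/(Z_0 + jZ_L·tanβl) = 397 − j354 Ω
Γ_s = (Z_in − Z_s)/(Z_in + Z_s) = (347 − j354)/(447 − j354), |Γ_s| = 0.869

|Γ| ≈ 0.869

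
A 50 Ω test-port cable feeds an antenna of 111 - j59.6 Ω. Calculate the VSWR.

Γ = (Z_L − Z_0)/(Z_L + Z_0) = (61 − j59.6)/(161 − j59.6)
|Γ| = 85.3/172 = 0.497
VSWR = (1 + |Γ|)/(1 − |Γ|) = 1.5/0.503

VSWR ≈ 2.97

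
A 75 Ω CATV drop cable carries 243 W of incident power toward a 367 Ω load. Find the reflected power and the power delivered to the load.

Γ = (367 − 75)/(367 + 75) = 0.661
|Γ|² = 0.436
P_refl = |Γ|²·P_inc = 106 W, P_del = (1 − |Γ|²)·P_inc = 137 W

P_reflected ≈ 106 W; P_delivered ≈ 137 W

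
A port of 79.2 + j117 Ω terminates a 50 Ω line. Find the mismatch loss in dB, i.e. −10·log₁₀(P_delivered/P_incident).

Γ = (29.2 + j117)/(129.2 + j117), |Γ| = 0.692
|Γ|² = 0.479, so P_del/P_inc = 1 − |Γ|² = 0.521
ML = −10·log₁₀(1 − |Γ|²)

mismatch loss ≈ 2.83 dB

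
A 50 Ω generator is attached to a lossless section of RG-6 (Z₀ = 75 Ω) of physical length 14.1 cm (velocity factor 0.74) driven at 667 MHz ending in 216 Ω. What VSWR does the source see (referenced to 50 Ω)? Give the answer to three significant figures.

VSWR ≈ 3.84

λ = v/f = 0.74·c / 667 MHz = 0.333 m
βl = 2π·l/λ = 2π × 0.424 = 153°
tan(βl) = -0.52
Z_in = Z_0·(Z_L + jZ_0·tanβl)/(Z_0 + jZ_L·tanβl) = 84.6 + j87.7 Ω
Γ_s = (Z_in − Z_s)/(Z_in + Z_s) = (34.6 + j87.7)/(135 + j87.7), |Γ_s| = 0.587
VSWR = (1 + |Γ_s|)/(1 − |Γ_s|)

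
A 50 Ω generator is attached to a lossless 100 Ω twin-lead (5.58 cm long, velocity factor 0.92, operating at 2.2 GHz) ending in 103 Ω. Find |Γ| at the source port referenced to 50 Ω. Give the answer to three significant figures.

λ = v/f = 0.92·c / 2.2 GHz = 0.125 m
βl = 2π·l/λ = 2π × 0.445 = 160°
tan(βl) = -0.362
Z_in = Z_0·(Z_L + jZ_0·tanβl)/(Z_0 + jZ_L·tanβl) = 102 + j1.93 Ω
Γ_s = (Z_in − Z_s)/(Z_in + Z_s) = (52.3 + j1.93)/(152 + j1.93), |Γ_s| = 0.344

|Γ| ≈ 0.344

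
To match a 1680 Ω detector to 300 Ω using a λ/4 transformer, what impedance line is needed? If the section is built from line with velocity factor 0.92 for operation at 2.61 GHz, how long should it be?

Z_qwt ≈ 710 Ω; length ≈ 2.64 cm

Z_qwt = √(Z_0·R_L) = √(300 × 1680) = √504000
λ = 0.92·c/f = 0.106 m, so l = λ/4 = 0.0264 m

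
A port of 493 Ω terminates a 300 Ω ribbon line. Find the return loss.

RL ≈ 12.3 dB

Γ = (493 − 300)/(493 + 300) = 0.243
RL = −20·log₁₀|Γ| = −20·log₁₀(0.243)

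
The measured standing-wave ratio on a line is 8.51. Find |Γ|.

|Γ| = (S − 1)/(S + 1) = (8.51 − 1)/(8.51 + 1) = 7.51/9.51

|Γ| ≈ 0.79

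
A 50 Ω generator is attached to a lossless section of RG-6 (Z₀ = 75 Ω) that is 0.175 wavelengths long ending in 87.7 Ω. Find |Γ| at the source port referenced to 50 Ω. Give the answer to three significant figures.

|Γ| ≈ 0.168

βl = 2π × 0.175 = 63°
tan(βl) = 1.96
Z_in = Z_0·(Z_L + jZ_0·tanβl)/(Z_0 + jZ_L·tanβl) = 67.9 − j8.63 Ω
Γ_s = (Z_in − Z_s)/(Z_in + Z_s) = (17.9 − j8.63)/(118 − j8.63), |Γ_s| = 0.168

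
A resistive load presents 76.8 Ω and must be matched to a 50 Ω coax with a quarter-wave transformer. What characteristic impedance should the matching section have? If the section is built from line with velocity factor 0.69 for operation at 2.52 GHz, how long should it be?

Z_qwt ≈ 62 Ω; length ≈ 2.05 cm

Z_qwt = √(Z_0·R_L) = √(50 × 76.8) = √3840
λ = 0.69·c/f = 0.0821 m, so l = λ/4 = 0.0205 m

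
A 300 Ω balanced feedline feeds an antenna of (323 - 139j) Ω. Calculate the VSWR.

Γ = (Z_L − Z_0)/(Z_L + Z_0) = (23 − j139)/(623 − j139)
|Γ| = 141/638 = 0.221
VSWR = (1 + |Γ|)/(1 − |Γ|) = 1.22/0.779

VSWR ≈ 1.57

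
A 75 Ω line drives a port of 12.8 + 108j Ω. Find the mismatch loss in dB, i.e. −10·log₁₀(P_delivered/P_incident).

mismatch loss ≈ 7.03 dB

Γ = (-62.2 + j108)/(87.8 + j108), |Γ| = 0.895
|Γ|² = 0.802, so P_del/P_inc = 1 − |Γ|² = 0.198
ML = −10·log₁₀(1 − |Γ|²)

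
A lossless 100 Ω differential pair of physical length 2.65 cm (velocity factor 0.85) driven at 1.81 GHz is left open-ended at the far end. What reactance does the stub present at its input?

X_in ≈ -41 Ω (capacitive)

λ = v/f = 0.85·c / 1.81 GHz = 0.141 m
βl = 2π·l/λ = 2π × 0.188 = 67.7°
tan(βl) = 2.44
For an open-ended stub, Z_in = −jZ_0·cot(βl) = −jZ_0/tan(βl)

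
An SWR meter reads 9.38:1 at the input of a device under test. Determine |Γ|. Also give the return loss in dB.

|Γ| ≈ 0.807; return loss ≈ 1.86 dB

|Γ| = (S − 1)/(S + 1) = (9.38 − 1)/(9.38 + 1) = 8.38/10.4
RL = −20·log₁₀|Γ| = −20·log₁₀(0.807)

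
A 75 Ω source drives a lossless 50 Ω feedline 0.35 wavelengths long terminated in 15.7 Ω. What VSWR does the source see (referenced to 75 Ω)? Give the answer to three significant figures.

VSWR ≈ 3.1

βl = 2π × 0.35 = 126°
tan(βl) = -1.38
Z_in = Z_0·(Z_L + jZ_0·tanβl)/(Z_0 + jZ_L·tanβl) = 38.3 − j52.3 Ω
Γ_s = (Z_in − Z_s)/(Z_in + Z_s) = (-36.7 − j52.3)/(113 − j52.3), |Γ_s| = 0.512
VSWR = (1 + |Γ_s|)/(1 − |Γ_s|)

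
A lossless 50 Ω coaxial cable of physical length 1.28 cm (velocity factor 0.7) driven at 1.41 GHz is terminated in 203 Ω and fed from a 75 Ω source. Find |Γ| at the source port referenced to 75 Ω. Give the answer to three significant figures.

|Γ| ≈ 0.569

λ = v/f = 0.7·c / 1.41 GHz = 0.149 m
βl = 2π·l/λ = 2π × 0.0859 = 30.9°
tan(βl) = 0.599
Z_in = Z_0·(Z_L + jZ_0·tanβl)/(Z_0 + jZ_L·tanβl) = 39.9 − j67 Ω
Γ_s = (Z_in − Z_s)/(Z_in + Z_s) = (-35.1 − j67)/(115 − j67), |Γ_s| = 0.569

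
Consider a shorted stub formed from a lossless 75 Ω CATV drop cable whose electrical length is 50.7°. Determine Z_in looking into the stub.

Z_in ≈ +j91.6 Ω

tan(βl) = 1.22
For a shorted stub, Z_in = jZ_0·tan(βl)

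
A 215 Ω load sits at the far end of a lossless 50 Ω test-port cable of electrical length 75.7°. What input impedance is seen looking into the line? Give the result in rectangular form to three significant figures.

Z_in ≈ 12.3 − j12 Ω

tan(βl) = tan(75.7°) = 3.92
Z_in = Z_0·(Z_L + jZ_0·tanβl)/(Z_0 + jZ_L·tanβl)
     = 50·(215 + j196)/(50 + j843)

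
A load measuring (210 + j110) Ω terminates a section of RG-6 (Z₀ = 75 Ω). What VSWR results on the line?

VSWR ≈ 3.65

Γ = (Z_L − Z_0)/(Z_L + Z_0) = (135 + j110)/(285 + j110)
|Γ| = 174/305 = 0.57
VSWR = (1 + |Γ|)/(1 − |Γ|) = 1.57/0.43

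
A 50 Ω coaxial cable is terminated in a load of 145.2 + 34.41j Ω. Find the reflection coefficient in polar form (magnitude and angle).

Γ = (Z_L − Z_0)/(Z_L + Z_0) = (95.2 + j34.41)/(195.2 + j34.41)
|Γ| = 101/198 = 0.511

Γ ≈ 0.511 ∠ 9.87°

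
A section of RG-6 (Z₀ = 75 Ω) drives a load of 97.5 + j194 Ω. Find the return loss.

Γ = (22.5 + j194)/(172.5 + j194), |Γ| = 0.752
RL = −20·log₁₀|Γ| = −20·log₁₀(0.752)

RL ≈ 2.47 dB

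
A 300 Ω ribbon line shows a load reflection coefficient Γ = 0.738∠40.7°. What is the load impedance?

Z_L ≈ 321 + j678 Ω

Z_L = Z_0·(1 + Γ)/(1 − Γ) = 300·(1.56 + j0.481)/(0.44 − j0.481)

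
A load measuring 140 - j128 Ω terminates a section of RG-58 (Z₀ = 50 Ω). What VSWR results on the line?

Γ = (Z_L − Z_0)/(Z_L + Z_0) = (90 − j128)/(190 − j128)
|Γ| = 156/229 = 0.683
VSWR = (1 + |Γ|)/(1 − |Γ|) = 1.68/0.317

VSWR ≈ 5.31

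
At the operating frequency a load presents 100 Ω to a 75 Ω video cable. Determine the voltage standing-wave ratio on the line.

For a purely resistive load, VSWR = R_L/Z_0 or Z_0/R_L (whichever > 1) = 100/75

VSWR ≈ 1.33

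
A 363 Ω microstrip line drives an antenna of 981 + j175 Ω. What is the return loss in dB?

Γ = (618 + j175)/(1344 + j175), |Γ| = 0.474
RL = −20·log₁₀|Γ| = −20·log₁₀(0.474)

RL ≈ 6.49 dB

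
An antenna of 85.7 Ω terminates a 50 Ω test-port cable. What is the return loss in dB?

RL ≈ 11.6 dB

Γ = (85.7 − 50)/(85.7 + 50) = 0.263
RL = −20·log₁₀|Γ| = −20·log₁₀(0.263)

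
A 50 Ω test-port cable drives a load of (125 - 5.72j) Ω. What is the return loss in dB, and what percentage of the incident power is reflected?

RL ≈ 7.34 dB; 18.5% of incident power reflected

Γ = (75 − j5.72)/(175 − j5.72), |Γ| = 0.43
RL = −20·log₁₀(0.43) = 7.34 dB
P_refl/P_inc = |Γ|² = 0.185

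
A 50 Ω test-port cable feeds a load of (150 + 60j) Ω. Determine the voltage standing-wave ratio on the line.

VSWR ≈ 3.53

Γ = (Z_L − Z_0)/(Z_L + Z_0) = (100 + j60)/(200 + j60)
|Γ| = 117/209 = 0.559
VSWR = (1 + |Γ|)/(1 − |Γ|) = 1.56/0.441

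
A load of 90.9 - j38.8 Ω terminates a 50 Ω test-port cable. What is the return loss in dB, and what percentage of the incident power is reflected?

RL ≈ 8.27 dB; 14.9% of incident power reflected

Γ = (40.9 − j38.8)/(140.9 − j38.8), |Γ| = 0.386
RL = −20·log₁₀(0.386) = 8.27 dB
P_refl/P_inc = |Γ|² = 0.149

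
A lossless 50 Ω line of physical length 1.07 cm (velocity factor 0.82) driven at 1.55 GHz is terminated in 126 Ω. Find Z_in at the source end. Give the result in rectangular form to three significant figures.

λ = v/f = 0.82·c / 1.55 GHz = 0.159 m
βl = 2π·l/λ = 2π × 0.0674 = 24.3°
tan(βl) = tan(24.3°) = 0.451
Z_in = Z_0·(Z_L + jZ_0·tanβl)/(Z_0 + jZ_L·tanβl)
     = 50·(126 + j22.5)/(50 + j56.8)

Z_in ≈ 66.2 − j52.6 Ω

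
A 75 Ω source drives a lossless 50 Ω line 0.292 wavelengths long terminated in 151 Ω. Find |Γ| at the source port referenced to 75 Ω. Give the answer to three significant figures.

|Γ| ≈ 0.628

βl = 2π × 0.292 = 105°
tan(βl) = -3.7
Z_in = Z_0·(Z_L + jZ_0·tanβl)/(Z_0 + jZ_L·tanβl) = 17.6 + j11.9 Ω
Γ_s = (Z_in − Z_s)/(Z_in + Z_s) = (-57.4 + j11.9)/(92.6 + j11.9), |Γ_s| = 0.628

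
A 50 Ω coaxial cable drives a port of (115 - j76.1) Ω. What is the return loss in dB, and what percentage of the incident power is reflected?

RL ≈ 5.18 dB; 30.3% of incident power reflected

Γ = (65 − j76.1)/(165 − j76.1), |Γ| = 0.551
RL = −20·log₁₀(0.551) = 5.18 dB
P_refl/P_inc = |Γ|² = 0.303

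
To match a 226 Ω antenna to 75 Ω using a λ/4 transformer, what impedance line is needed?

Z_qwt = √(Z_0·R_L) = √(75 × 226) = √16950

Z_qwt ≈ 130 Ω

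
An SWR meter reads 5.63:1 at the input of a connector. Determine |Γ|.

|Γ| ≈ 0.698

|Γ| = (S − 1)/(S + 1) = (5.63 − 1)/(5.63 + 1) = 4.63/6.63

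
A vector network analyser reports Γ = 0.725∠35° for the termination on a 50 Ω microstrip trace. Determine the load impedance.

Z_L ≈ 70.2 + j123 Ω

Z_L = Z_0·(1 + Γ)/(1 − Γ) = 50·(1.59 + j0.416)/(0.406 − j0.416)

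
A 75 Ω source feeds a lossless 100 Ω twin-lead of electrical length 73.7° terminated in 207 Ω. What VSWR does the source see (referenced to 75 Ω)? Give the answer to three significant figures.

tan(βl) = 3.42
Z_in = Z_0·(Z_L + jZ_0·tanβl)/(Z_0 + jZ_L·tanβl) = 51.4 − j22 Ω
Γ_s = (Z_in − Z_s)/(Z_in + Z_s) = (-23.6 − j22)/(126 − j22), |Γ_s| = 0.251
VSWR = (1 + |Γ_s|)/(1 − |Γ_s|)

VSWR ≈ 1.67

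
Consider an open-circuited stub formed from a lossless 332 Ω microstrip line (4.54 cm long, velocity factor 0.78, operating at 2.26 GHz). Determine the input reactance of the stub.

X_in ≈ 816 Ω (inductive)

λ = v/f = 0.78·c / 2.26 GHz = 0.104 m
βl = 2π·l/λ = 2π × 0.438 = 158°
tan(βl) = -0.407
For an open-circuited stub, Z_in = −jZ_0·cot(βl) = −jZ_0/tan(βl)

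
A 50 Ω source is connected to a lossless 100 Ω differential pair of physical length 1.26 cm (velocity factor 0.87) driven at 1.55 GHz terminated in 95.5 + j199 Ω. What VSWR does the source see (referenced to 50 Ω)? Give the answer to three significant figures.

VSWR ≈ 11.9

λ = v/f = 0.87·c / 1.55 GHz = 0.168 m
βl = 2π·l/λ = 2π × 0.0748 = 26.9°
tan(βl) = 0.508
Z_in = Z_0·(Z_L + jZ_0·tanβl)/(Z_0 + jZ_L·tanβl) = 510 − j209 Ω
Γ_s = (Z_in − Z_s)/(Z_in + Z_s) = (460 − j209)/(560 − j209), |Γ_s| = 0.845
VSWR = (1 + |Γ_s|)/(1 − |Γ_s|)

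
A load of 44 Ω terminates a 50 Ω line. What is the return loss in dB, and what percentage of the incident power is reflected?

Γ = (44 − 50)/(44 + 50) = -0.0638
RL = −20·log₁₀(0.0638) = 23.9 dB
P_refl/P_inc = |Γ|² = 0.00407

RL ≈ 23.9 dB; 0.407% of incident power reflected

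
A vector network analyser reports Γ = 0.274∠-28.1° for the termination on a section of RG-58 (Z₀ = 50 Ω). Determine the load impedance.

Z_L = Z_0·(1 + Γ)/(1 − Γ) = 50·(1.24 − j0.129)/(0.758 + j0.129)

Z_L ≈ 78.2 − j21.8 Ω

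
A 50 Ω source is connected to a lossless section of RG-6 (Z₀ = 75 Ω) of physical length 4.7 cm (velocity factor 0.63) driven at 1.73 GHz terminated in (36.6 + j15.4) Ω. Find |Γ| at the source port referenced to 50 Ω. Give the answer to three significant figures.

|Γ| ≈ 0.207

λ = v/f = 0.63·c / 1.73 GHz = 0.109 m
βl = 2π·l/λ = 2π × 0.43 = 155°
tan(βl) = -0.469
Z_in = Z_0·(Z_L + jZ_0·tanβl)/(Z_0 + jZ_L·tanβl) = 35.6 − j10.6 Ω
Γ_s = (Z_in − Z_s)/(Z_in + Z_s) = (-14.4 − j10.6)/(85.6 − j10.6), |Γ_s| = 0.207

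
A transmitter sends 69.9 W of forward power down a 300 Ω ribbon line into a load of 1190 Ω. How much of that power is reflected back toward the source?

Γ = (1190 − 300)/(1190 + 300) = 0.597
|Γ|² = 0.357
P_refl = |Γ|²·P_inc = 24.9 W, P_del = (1 − |Γ|²)·P_inc = 45 W

P_reflected ≈ 24.9 W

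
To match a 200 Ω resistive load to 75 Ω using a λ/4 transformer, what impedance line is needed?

Z_qwt ≈ 122 Ω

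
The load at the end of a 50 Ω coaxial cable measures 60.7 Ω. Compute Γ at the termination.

Γ = 0.0967

Γ = (Z_L − Z_0)/(Z_L + Z_0) = (60.7 − 50)/(60.7 + 50) = 10.7/110.7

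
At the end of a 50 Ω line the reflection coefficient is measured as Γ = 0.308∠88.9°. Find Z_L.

Z_L = Z_0·(1 + Γ)/(1 − Γ) = 50·(1.01 + j0.308)/(0.994 − j0.308)

Z_L ≈ 41.8 + j28.4 Ω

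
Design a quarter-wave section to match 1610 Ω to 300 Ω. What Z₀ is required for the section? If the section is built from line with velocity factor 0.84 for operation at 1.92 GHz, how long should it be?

Z_qwt = √(Z_0·R_L) = √(300 × 1610) = √483000
λ = 0.84·c/f = 0.131 m, so l = λ/4 = 0.0328 m

Z_qwt ≈ 695 Ω; length ≈ 3.28 cm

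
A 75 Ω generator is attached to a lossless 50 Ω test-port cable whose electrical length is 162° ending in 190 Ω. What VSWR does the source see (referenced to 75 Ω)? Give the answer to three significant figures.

VSWR ≈ 2.86

tan(βl) = -0.325
Z_in = Z_0·(Z_L + jZ_0·tanβl)/(Z_0 + jZ_L·tanβl) = 83.2 + j86.5 Ω
Γ_s = (Z_in − Z_s)/(Z_in + Z_s) = (8.21 + j86.5)/(158 + j86.5), |Γ_s| = 0.482
VSWR = (1 + |Γ_s|)/(1 − |Γ_s|)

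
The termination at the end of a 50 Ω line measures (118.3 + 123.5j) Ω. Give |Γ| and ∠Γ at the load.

Γ = (Z_L − Z_0)/(Z_L + Z_0) = (68.3 + j123.5)/(168.3 + j123.5)
|Γ| = 141/209 = 0.676

Γ ≈ 0.676 ∠ 24.8°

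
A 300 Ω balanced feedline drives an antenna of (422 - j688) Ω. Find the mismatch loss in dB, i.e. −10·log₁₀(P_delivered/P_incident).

Γ = (122 − j688)/(722 − j688), |Γ| = 0.701
|Γ|² = 0.491, so P_del/P_inc = 1 − |Γ|² = 0.509
ML = −10·log₁₀(1 − |Γ|²)

mismatch loss ≈ 2.93 dB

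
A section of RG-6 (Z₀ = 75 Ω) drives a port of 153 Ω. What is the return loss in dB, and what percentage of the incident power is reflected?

Γ = (153 − 75)/(153 + 75) = 0.342
RL = −20·log₁₀(0.342) = 9.32 dB
P_refl/P_inc = |Γ|² = 0.117

RL ≈ 9.32 dB; 11.7% of incident power reflected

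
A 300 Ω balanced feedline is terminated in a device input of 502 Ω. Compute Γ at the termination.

Γ = 0.252

Γ = (Z_L − Z_0)/(Z_L + Z_0) = (502 − 300)/(502 + 300) = 202/802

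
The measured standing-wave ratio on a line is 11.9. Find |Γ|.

|Γ| ≈ 0.845

|Γ| = (S − 1)/(S + 1) = (11.9 − 1)/(11.9 + 1) = 10.9/12.9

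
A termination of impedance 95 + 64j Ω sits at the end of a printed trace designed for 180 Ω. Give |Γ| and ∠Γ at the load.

Γ ≈ 0.377 ∠ 130°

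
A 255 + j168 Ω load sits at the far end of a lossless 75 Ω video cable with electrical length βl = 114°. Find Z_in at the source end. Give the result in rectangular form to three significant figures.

Z_in ≈ 16.3 + j20.5 Ω

tan(βl) = tan(114°) = -2.25
Z_in = Z_0·(Z_L + jZ_0·tanβl)/(Z_0 + jZ_L·tanβl)
     = 75·(255 − j0.453)/(452 − j573)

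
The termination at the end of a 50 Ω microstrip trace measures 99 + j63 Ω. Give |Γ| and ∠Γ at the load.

Γ = (Z_L − Z_0)/(Z_L + Z_0) = (49 + j63)/(149 + j63)
|Γ| = 79.8/162 = 0.493

Γ ≈ 0.493 ∠ 29.2°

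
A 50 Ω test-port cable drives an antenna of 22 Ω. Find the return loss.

RL ≈ 8.2 dB

Γ = (22 − 50)/(22 + 50) = -0.389
RL = −20·log₁₀|Γ| = −20·log₁₀(0.389)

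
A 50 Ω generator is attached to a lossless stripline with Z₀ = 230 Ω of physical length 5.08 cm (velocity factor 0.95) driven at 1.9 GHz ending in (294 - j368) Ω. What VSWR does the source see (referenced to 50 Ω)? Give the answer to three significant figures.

VSWR ≈ 12.2

λ = v/f = 0.95·c / 1.9 GHz = 0.15 m
βl = 2π·l/λ = 2π × 0.339 = 122°
tan(βl) = -1.61
Z_in = Z_0·(Z_L + jZ_0·tanβl)/(Z_0 + jZ_L·tanβl) = 158 + j264 Ω
Γ_s = (Z_in − Z_s)/(Z_in + Z_s) = (108 + j264)/(208 + j264), |Γ_s| = 0.849
VSWR = (1 + |Γ_s|)/(1 − |Γ_s|)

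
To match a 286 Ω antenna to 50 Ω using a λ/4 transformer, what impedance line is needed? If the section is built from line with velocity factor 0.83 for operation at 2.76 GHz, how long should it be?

Z_qwt = √(Z_0·R_L) = √(50 × 286) = √14300
λ = 0.83·c/f = 0.0902 m, so l = λ/4 = 0.0226 m

Z_qwt ≈ 120 Ω; length ≈ 2.26 cm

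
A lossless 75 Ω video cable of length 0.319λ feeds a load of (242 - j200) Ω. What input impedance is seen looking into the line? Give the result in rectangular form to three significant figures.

βl = 2π × 0.319 = 115°
tan(βl) = tan(115°) = -2.16
Z_in = Z_0·(Z_L + jZ_0·tanβl)/(Z_0 + jZ_L·tanβl)
     = 75·(242 − j362)/(-357 − j523)

Z_in ≈ 19.2 + j47.9 Ω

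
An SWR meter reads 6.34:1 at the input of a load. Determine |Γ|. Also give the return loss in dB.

|Γ| = (S − 1)/(S + 1) = (6.34 − 1)/(6.34 + 1) = 5.34/7.34
RL = −20·log₁₀|Γ| = −20·log₁₀(0.728)

|Γ| ≈ 0.728; return loss ≈ 2.76 dB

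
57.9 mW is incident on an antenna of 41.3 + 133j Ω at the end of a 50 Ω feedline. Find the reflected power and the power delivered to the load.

P_reflected ≈ 39.5 mW; P_delivered ≈ 18.4 mW

|Γ| = |(-8.7 + j133)/(91.3 + j133)| = 0.826
|Γ|² = 0.683
P_refl = |Γ|²·P_inc = 39.5 mW, P_del = (1 − |Γ|²)·P_inc = 18.4 mW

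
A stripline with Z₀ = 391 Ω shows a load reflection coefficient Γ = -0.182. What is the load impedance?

Z_L = Z_0·(1 + Γ)/(1 − Γ) = 391·(0.818)/(1.18)

Z_L ≈ 271 Ω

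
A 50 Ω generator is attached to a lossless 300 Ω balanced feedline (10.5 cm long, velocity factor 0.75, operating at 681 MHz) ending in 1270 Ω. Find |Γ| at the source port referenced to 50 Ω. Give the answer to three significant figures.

|Γ| ≈ 0.712

λ = v/f = 0.75·c / 681 MHz = 0.33 m
βl = 2π·l/λ = 2π × 0.318 = 114°
tan(βl) = -2.2
Z_in = Z_0·(Z_L + jZ_0·tanβl)/(Z_0 + jZ_L·tanβl) = 84.5 + j127 Ω
Γ_s = (Z_in − Z_s)/(Z_in + Z_s) = (34.5 + j127)/(134 + j127), |Γ_s| = 0.712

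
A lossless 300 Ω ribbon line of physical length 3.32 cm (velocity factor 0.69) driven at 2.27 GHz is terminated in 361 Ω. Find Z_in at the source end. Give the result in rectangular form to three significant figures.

Z_in ≈ 288 + j53.1 Ω

λ = v/f = 0.69·c / 2.27 GHz = 0.0912 m
βl = 2π·l/λ = 2π × 0.364 = 131°
tan(βl) = tan(131°) = -1.15
Z_in = Z_0·(Z_L + jZ_0·tanβl)/(Z_0 + jZ_L·tanβl)
     = 300·(361 − j344)/(300 − j414)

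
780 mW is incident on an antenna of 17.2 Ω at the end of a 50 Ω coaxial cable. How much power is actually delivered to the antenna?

P_delivered ≈ 594 mW

Γ = (17.2 − 50)/(17.2 + 50) = -0.488
|Γ|² = 0.238
P_refl = |Γ|²·P_inc = 186 mW, P_del = (1 − |Γ|²)·P_inc = 594 mW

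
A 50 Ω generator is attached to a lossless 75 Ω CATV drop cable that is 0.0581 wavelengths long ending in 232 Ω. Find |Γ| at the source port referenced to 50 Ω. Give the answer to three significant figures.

βl = 2π × 0.0581 = 20.9°
tan(βl) = 0.382
Z_in = Z_0·(Z_L + jZ_0·tanβl)/(Z_0 + jZ_L·tanβl) = 111 − j102 Ω
Γ_s = (Z_in − Z_s)/(Z_in + Z_s) = (60.9 − j102)/(161 − j102), |Γ_s| = 0.625

|Γ| ≈ 0.625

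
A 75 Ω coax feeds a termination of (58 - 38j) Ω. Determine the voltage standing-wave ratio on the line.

Γ = (Z_L − Z_0)/(Z_L + Z_0) = (-17 − j38)/(133 − j38)
|Γ| = 41.6/138 = 0.301
VSWR = (1 + |Γ|)/(1 − |Γ|) = 1.3/0.699

VSWR ≈ 1.86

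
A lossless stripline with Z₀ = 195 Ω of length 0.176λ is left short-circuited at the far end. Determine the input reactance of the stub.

X_in ≈ 389 Ω (inductive)

βl = 2π × 0.176 = 63.4°
tan(βl) = 1.99
For a short-circuited stub, Z_in = jZ_0·tan(βl)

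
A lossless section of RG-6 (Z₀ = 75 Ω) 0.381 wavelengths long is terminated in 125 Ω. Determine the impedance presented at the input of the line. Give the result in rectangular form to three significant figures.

βl = 2π × 0.381 = 137°
tan(βl) = tan(137°) = -0.927
Z_in = Z_0·(Z_L + jZ_0·tanβl)/(Z_0 + jZ_L·tanβl)
     = 75·(125 − j69.5)/(75 − j116)

Z_in ≈ 68.6 + j36.5 Ω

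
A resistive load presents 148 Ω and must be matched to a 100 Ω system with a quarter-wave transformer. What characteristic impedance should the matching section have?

Z_qwt ≈ 122 Ω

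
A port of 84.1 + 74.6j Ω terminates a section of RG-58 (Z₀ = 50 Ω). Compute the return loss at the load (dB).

RL ≈ 5.44 dB

Γ = (34.1 + j74.6)/(134.1 + j74.6), |Γ| = 0.535
RL = −20·log₁₀|Γ| = −20·log₁₀(0.535)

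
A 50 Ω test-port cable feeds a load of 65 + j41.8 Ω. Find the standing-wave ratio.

Γ = (Z_L − Z_0)/(Z_L + Z_0) = (15 + j41.8)/(115 + j41.8)
|Γ| = 44.4/122 = 0.363
VSWR = (1 + |Γ|)/(1 − |Γ|) = 1.36/0.637

VSWR ≈ 2.14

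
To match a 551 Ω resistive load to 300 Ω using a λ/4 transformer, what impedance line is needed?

Z_qwt ≈ 407 Ω

Z_qwt = √(Z_0·R_L) = √(300 × 551) = √165300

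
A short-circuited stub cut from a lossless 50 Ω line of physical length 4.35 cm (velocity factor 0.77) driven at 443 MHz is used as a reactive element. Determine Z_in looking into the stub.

λ = v/f = 0.77·c / 443 MHz = 0.521 m
βl = 2π·l/λ = 2π × 0.0834 = 30°
tan(βl) = 0.578
For a short-circuited stub, Z_in = jZ_0·tan(βl)

Z_in ≈ +j28.9 Ω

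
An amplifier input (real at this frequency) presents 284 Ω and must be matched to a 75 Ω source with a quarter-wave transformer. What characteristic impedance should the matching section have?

Z_qwt = √(Z_0·R_L) = √(75 × 284) = √21300

Z_qwt ≈ 146 Ω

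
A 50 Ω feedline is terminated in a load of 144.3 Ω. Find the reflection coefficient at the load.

Γ = 0.485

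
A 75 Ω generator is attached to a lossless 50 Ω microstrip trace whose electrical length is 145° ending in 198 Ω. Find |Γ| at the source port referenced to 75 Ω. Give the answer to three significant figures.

|Γ| ≈ 0.581

tan(βl) = -0.7
Z_in = Z_0·(Z_L + jZ_0·tanβl)/(Z_0 + jZ_L·tanβl) = 34 + j59.2 Ω
Γ_s = (Z_in − Z_s)/(Z_in + Z_s) = (-41 + j59.2)/(109 + j59.2), |Γ_s| = 0.581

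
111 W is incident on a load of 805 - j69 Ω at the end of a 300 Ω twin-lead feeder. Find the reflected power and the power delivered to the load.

P_reflected ≈ 23.5 W; P_delivered ≈ 87.5 W

|Γ| = |(505 − j69)/(1105 − j69)| = 0.46
|Γ|² = 0.212
P_refl = |Γ|²·P_inc = 23.5 W, P_del = (1 − |Γ|²)·P_inc = 87.5 W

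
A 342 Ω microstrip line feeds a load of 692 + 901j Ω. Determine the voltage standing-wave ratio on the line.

VSWR ≈ 5.77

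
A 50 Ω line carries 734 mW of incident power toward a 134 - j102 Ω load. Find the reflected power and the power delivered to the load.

P_reflected ≈ 290 mW; P_delivered ≈ 444 mW

|Γ| = |(84 − j102)/(184 − j102)| = 0.628
|Γ|² = 0.394
P_refl = |Γ|²·P_inc = 290 mW, P_del = (1 − |Γ|²)·P_inc = 444 mW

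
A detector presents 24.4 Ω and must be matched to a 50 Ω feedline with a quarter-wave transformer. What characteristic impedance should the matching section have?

Z_qwt = √(Z_0·R_L) = √(50 × 24.4) = √1220

Z_qwt ≈ 34.9 Ω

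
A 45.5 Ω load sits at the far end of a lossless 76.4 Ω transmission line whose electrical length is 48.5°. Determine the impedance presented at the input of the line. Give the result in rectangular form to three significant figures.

tan(βl) = tan(48.5°) = 1.13
Z_in = Z_0·(Z_L + jZ_0·tanβl)/(Z_0 + jZ_L·tanβl)
     = 76.4·(45.5 + j86.4)/(76.4 + j51.4)

Z_in ≈ 71.3 + j38.3 Ω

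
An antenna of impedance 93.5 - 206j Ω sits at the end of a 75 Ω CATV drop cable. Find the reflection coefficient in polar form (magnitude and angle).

Γ = (Z_L − Z_0)/(Z_L + Z_0) = (18.5 − j206)/(168.5 − j206)
|Γ| = 207/266 = 0.777

Γ ≈ 0.777 ∠ -34.2°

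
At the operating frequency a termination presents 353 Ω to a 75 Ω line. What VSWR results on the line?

VSWR ≈ 4.71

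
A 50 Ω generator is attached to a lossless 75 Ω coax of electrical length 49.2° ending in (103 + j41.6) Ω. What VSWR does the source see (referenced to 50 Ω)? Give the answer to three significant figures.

VSWR ≈ 2.38

tan(βl) = 1.16
Z_in = Z_0·(Z_L + jZ_0·tanβl)/(Z_0 + jZ_L·tanβl) = 90.7 − j44.4 Ω
Γ_s = (Z_in − Z_s)/(Z_in + Z_s) = (40.7 − j44.4)/(141 − j44.4), |Γ_s| = 0.408
VSWR = (1 + |Γ_s|)/(1 − |Γ_s|)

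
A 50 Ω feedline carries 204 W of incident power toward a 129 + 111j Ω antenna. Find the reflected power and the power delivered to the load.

P_reflected ≈ 85.4 W; P_delivered ≈ 119 W

|Γ| = |(79 + j111)/(179 + j111)| = 0.647
|Γ|² = 0.418
P_refl = |Γ|²·P_inc = 85.4 W, P_del = (1 − |Γ|²)·P_inc = 119 W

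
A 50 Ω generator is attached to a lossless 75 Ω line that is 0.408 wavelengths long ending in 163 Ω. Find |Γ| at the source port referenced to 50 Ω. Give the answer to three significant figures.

βl = 2π × 0.408 = 147°
tan(βl) = -0.652
Z_in = Z_0·(Z_L + jZ_0·tanβl)/(Z_0 + jZ_L·tanβl) = 77.2 + j60.5 Ω
Γ_s = (Z_in − Z_s)/(Z_in + Z_s) = (27.2 + j60.5)/(127 + j60.5), |Γ_s| = 0.471

|Γ| ≈ 0.471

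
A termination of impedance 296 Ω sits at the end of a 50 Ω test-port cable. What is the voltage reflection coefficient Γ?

Γ = 0.711

Γ = (Z_L − Z_0)/(Z_L + Z_0) = (296 − 50)/(296 + 50) = 246/346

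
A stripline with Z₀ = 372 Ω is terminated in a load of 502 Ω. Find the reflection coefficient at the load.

Γ = (Z_L − Z_0)/(Z_L + Z_0) = (502 − 372)/(502 + 372) = 130/874

Γ = 0.149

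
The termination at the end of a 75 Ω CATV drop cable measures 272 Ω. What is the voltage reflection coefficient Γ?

Γ = (Z_L − Z_0)/(Z_L + Z_0) = (272 − 75)/(272 + 75) = 197/347

Γ = 0.568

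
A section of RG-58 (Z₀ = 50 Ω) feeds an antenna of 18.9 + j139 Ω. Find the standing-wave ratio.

Γ = (Z_L − Z_0)/(Z_L + Z_0) = (-31.1 + j139)/(68.9 + j139)
|Γ| = 142/155 = 0.918
VSWR = (1 + |Γ|)/(1 − |Γ|) = 1.92/0.0819

VSWR ≈ 23.4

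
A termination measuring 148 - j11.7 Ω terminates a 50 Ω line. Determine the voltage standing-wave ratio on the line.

VSWR ≈ 2.98

Γ = (Z_L − Z_0)/(Z_L + Z_0) = (98 − j11.7)/(198 − j11.7)
|Γ| = 98.7/198 = 0.498
VSWR = (1 + |Γ|)/(1 − |Γ|) = 1.5/0.502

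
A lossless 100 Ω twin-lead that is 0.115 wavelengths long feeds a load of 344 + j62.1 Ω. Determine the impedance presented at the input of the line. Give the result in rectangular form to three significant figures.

βl = 2π × 0.115 = 41.4°
tan(βl) = tan(41.4°) = 0.882
Z_in = Z_0·(Z_L + jZ_0·tanβl)/(Z_0 + jZ_L·tanβl)
     = 100·(344 + j150)/(45.3 + j303)

Z_in ≈ 65 − j104 Ω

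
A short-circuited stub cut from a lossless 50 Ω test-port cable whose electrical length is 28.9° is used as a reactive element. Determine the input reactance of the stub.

tan(βl) = 0.552
For a short-circuited stub, Z_in = jZ_0·tan(βl)

X_in ≈ 27.6 Ω (inductive)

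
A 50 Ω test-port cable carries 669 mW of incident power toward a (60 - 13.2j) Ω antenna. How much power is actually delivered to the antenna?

|Γ| = |(10 − j13.2)/(110 − j13.2)| = 0.149
|Γ|² = 0.0223
P_refl = |Γ|²·P_inc = 14.9 mW, P_del = (1 − |Γ|²)·P_inc = 654 mW

P_delivered ≈ 654 mW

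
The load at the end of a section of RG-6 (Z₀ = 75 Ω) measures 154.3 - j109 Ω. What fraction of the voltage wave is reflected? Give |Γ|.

|Γ| ≈ 0.531

Γ = (Z_L − Z_0)/(Z_L + Z_0) = (79.3 − j109)/(229.3 − j109)
|Γ| = 135/254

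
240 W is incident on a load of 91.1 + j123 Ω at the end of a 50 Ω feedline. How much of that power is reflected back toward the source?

P_reflected ≈ 115 W

|Γ| = |(41.1 + j123)/(141.1 + j123)| = 0.693
|Γ|² = 0.48
P_refl = |Γ|²·P_inc = 115 W, P_del = (1 − |Γ|²)·P_inc = 125 W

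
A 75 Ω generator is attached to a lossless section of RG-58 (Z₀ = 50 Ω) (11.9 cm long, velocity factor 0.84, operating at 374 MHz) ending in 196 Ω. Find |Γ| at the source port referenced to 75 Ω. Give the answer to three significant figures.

|Γ| ≈ 0.68

λ = v/f = 0.84·c / 374 MHz = 0.674 m
βl = 2π·l/λ = 2π × 0.177 = 63.6°
tan(βl) = 2.01
Z_in = Z_0·(Z_L + jZ_0·tanβl)/(Z_0 + jZ_L·tanβl) = 15.7 − j22.9 Ω
Γ_s = (Z_in − Z_s)/(Z_in + Z_s) = (-59.3 − j22.9)/(90.7 − j22.9), |Γ_s| = 0.68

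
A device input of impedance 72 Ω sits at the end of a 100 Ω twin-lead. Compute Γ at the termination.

Γ = -0.163

Γ = (Z_L − Z_0)/(Z_L + Z_0) = (72 − 100)/(72 + 100) = -28/172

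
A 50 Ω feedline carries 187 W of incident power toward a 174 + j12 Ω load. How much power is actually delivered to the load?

|Γ| = |(124 + j12)/(224 + j12)| = 0.555
|Γ|² = 0.308
P_refl = |Γ|²·P_inc = 57.7 W, P_del = (1 − |Γ|²)·P_inc = 129 W

P_delivered ≈ 129 W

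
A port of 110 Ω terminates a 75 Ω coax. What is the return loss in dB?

Γ = (110 − 75)/(110 + 75) = 0.189
RL = −20·log₁₀|Γ| = −20·log₁₀(0.189)

RL ≈ 14.5 dB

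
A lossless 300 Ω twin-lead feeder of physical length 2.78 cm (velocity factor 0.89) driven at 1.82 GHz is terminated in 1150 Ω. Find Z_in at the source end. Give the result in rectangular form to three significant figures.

Z_in ≈ 89.8 − j111 Ω

λ = v/f = 0.89·c / 1.82 GHz = 0.147 m
βl = 2π·l/λ = 2π × 0.189 = 68.2°
tan(βl) = tan(68.2°) = 2.5
Z_in = Z_0·(Z_L + jZ_0·tanβl)/(Z_0 + jZ_L·tanβl)
     = 300·(1150 + j751)/(300 + j2880)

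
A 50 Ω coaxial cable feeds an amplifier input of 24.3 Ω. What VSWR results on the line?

VSWR ≈ 2.06

Γ = (24.3 − 50)/(24.3 + 50) = -0.346
VSWR = (1 + 0.346)/(1 − 0.346)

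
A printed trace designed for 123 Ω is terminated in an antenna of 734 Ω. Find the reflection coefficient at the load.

Γ = 0.713

Γ = (Z_L − Z_0)/(Z_L + Z_0) = (734 − 123)/(734 + 123) = 611/857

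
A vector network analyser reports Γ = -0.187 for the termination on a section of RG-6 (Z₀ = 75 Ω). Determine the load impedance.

Z_L ≈ 51.4 Ω

Z_L = Z_0·(1 + Γ)/(1 − Γ) = 75·(0.813)/(1.19)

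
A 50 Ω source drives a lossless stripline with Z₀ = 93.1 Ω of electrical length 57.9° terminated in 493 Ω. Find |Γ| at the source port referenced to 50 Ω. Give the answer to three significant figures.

|Γ| ≈ 0.661

tan(βl) = 1.59
Z_in = Z_0·(Z_L + jZ_0·tanβl)/(Z_0 + jZ_L·tanβl) = 24.2 − j55.5 Ω
Γ_s = (Z_in − Z_s)/(Z_in + Z_s) = (-25.8 − j55.5)/(74.2 − j55.5), |Γ_s| = 0.661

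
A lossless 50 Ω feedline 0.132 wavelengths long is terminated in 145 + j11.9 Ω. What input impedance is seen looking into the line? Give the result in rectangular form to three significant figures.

Z_in ≈ 30.1 − j38.8 Ω

βl = 2π × 0.132 = 47.5°
tan(βl) = tan(47.5°) = 1.09
Z_in = Z_0·(Z_L + jZ_0·tanβl)/(Z_0 + jZ_L·tanβl)
     = 50·(145 + j66.5)/(37 + j158)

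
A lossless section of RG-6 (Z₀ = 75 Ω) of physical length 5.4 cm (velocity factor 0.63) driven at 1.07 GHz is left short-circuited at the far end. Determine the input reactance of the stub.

X_in ≈ -205 Ω (capacitive)

λ = v/f = 0.63·c / 1.07 GHz = 0.177 m
βl = 2π·l/λ = 2π × 0.306 = 110°
tan(βl) = -2.74
For a short-circuited stub, Z_in = jZ_0·tan(βl)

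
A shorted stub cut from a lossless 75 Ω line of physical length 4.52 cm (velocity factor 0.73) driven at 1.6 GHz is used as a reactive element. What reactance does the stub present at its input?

X_in ≈ -136 Ω (capacitive)

λ = v/f = 0.73·c / 1.6 GHz = 0.137 m
βl = 2π·l/λ = 2π × 0.33 = 119°
tan(βl) = -1.81
For a shorted stub, Z_in = jZ_0·tan(βl)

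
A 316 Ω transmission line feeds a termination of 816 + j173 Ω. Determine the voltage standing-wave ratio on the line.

Γ = (Z_L − Z_0)/(Z_L + Z_0) = (500 + j173)/(1132 + j173)
|Γ| = 529/1150 = 0.462
VSWR = (1 + |Γ|)/(1 − |Γ|) = 1.46/0.538

VSWR ≈ 2.72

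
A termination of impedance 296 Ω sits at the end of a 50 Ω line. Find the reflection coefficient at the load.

Γ = (Z_L − Z_0)/(Z_L + Z_0) = (296 − 50)/(296 + 50) = 246/346

Γ = 0.711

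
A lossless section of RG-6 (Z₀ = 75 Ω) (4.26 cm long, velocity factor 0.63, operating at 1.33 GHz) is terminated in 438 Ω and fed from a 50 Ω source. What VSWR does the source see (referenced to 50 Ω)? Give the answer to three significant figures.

VSWR ≈ 4.37

λ = v/f = 0.63·c / 1.33 GHz = 0.142 m
βl = 2π·l/λ = 2π × 0.3 = 108°
tan(βl) = -3.09
Z_in = Z_0·(Z_L + jZ_0·tanβl)/(Z_0 + jZ_L·tanβl) = 14.1 + j23.5 Ω
Γ_s = (Z_in − Z_s)/(Z_in + Z_s) = (-35.9 + j23.5)/(64.1 + j23.5), |Γ_s| = 0.627
VSWR = (1 + |Γ_s|)/(1 − |Γ_s|)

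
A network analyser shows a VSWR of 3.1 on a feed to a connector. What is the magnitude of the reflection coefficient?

|Γ| = (S − 1)/(S + 1) = (3.1 − 1)/(3.1 + 1) = 2.1/4.1

|Γ| ≈ 0.512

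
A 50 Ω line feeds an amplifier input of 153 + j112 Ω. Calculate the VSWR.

VSWR ≈ 4.82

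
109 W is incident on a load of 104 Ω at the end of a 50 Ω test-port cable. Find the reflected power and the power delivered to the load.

Γ = (104 − 50)/(104 + 50) = 0.351
|Γ|² = 0.123
P_refl = |Γ|²·P_inc = 13.4 W, P_del = (1 − |Γ|²)·P_inc = 95.6 W

P_reflected ≈ 13.4 W; P_delivered ≈ 95.6 W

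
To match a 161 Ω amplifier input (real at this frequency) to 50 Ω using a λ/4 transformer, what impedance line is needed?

Z_qwt = √(Z_0·R_L) = √(50 × 161) = √8050

Z_qwt ≈ 89.7 Ω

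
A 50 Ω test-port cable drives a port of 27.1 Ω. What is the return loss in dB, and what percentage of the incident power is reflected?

Γ = (27.1 − 50)/(27.1 + 50) = -0.297
RL = −20·log₁₀(0.297) = 10.5 dB
P_refl/P_inc = |Γ|² = 0.0882

RL ≈ 10.5 dB; 8.82% of incident power reflected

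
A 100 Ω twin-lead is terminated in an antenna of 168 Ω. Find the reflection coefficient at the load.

Γ = 0.254

Γ = (Z_L − Z_0)/(Z_L + Z_0) = (168 − 100)/(168 + 100) = 68/268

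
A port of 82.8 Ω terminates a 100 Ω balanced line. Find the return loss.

RL ≈ 20.5 dB

Γ = (82.8 − 100)/(82.8 + 100) = -0.0941
RL = −20·log₁₀|Γ| = −20·log₁₀(0.0941)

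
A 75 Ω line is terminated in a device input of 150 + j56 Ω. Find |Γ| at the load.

Γ = (Z_L − Z_0)/(Z_L + Z_0) = (75 + j56)/(225 + j56)
|Γ| = 93.6/232

|Γ| ≈ 0.404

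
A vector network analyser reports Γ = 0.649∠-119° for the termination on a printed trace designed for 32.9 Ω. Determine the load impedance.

Z_L = Z_0·(1 + Γ)/(1 − Γ) = 32.9·(0.685 − j0.568)/(1.31 + j0.568)

Z_L ≈ 9.29 − j18.2 Ω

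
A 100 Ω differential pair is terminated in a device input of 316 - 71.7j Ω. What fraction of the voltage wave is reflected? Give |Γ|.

|Γ| ≈ 0.539

Γ = (Z_L − Z_0)/(Z_L + Z_0) = (216 − j71.7)/(416 − j71.7)
|Γ| = 228/422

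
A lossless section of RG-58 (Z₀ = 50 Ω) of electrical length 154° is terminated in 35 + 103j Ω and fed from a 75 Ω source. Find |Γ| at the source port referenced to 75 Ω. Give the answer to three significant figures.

|Γ| ≈ 0.806

tan(βl) = -0.488
Z_in = Z_0·(Z_L + jZ_0·tanβl)/(Z_0 + jZ_L·tanβl) = 10.5 + j41 Ω
Γ_s = (Z_in − Z_s)/(Z_in + Z_s) = (-64.5 + j41)/(85.5 + j41), |Γ_s| = 0.806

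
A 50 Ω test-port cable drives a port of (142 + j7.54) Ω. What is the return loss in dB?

RL ≈ 6.37 dB

Γ = (92 + j7.54)/(192 + j7.54), |Γ| = 0.48
RL = −20·log₁₀|Γ| = −20·log₁₀(0.48)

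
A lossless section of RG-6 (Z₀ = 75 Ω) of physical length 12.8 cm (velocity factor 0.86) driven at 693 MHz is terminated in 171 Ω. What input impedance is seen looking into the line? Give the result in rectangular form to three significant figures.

Z_in ≈ 43.8 + j37.3 Ω

λ = v/f = 0.86·c / 693 MHz = 0.372 m
βl = 2π·l/λ = 2π × 0.344 = 124°
tan(βl) = tan(124°) = -1.5
Z_in = Z_0·(Z_L + jZ_0·tanβl)/(Z_0 + jZ_L·tanβl)
     = 75·(171 − j112)/(75 − j256)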